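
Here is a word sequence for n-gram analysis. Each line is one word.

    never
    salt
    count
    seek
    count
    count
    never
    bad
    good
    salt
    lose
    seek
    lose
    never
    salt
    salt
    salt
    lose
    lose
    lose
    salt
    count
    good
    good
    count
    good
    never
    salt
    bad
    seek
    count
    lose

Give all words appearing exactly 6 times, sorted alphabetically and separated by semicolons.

Unigram counts meeting the condition (exactly 6 times):
  count: 6
  lose: 6

count; lose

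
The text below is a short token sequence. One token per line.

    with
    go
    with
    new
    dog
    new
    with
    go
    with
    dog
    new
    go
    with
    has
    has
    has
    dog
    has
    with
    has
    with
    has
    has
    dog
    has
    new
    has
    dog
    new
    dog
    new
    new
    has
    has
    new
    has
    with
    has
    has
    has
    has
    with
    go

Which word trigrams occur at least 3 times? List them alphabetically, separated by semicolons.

Trigram counts meeting the condition (at least 3 times):
  has has has: 3
  has with has: 3
  with has has: 3

has has has; has with has; with has has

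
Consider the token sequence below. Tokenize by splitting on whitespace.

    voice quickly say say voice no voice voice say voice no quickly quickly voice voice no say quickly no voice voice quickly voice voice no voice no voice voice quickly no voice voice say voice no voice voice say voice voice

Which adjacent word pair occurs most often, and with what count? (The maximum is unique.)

Bigram frequencies (highest first):
  voice voice: 8
  voice no: 6
  no voice: 6
  say voice: 4
  voice quickly: 3
  voice say: 3
  … (8 more, each ≤ 2)

"voice voice", 8 times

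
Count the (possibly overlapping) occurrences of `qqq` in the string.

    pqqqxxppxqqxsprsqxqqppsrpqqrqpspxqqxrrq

Sliding a length-3 window over the 39 characters (37 positions):
  position 2–4: qqq

1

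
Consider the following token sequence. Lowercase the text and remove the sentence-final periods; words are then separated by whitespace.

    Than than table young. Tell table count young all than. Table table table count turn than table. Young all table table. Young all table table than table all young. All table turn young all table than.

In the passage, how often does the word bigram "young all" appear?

5

Scanning the 35 overlapping bigram windows for "young all":
  position 8–9: young all
  position 18–19: young all
  position 22–23: young all
  position 29–30: young all
  position 33–34: young all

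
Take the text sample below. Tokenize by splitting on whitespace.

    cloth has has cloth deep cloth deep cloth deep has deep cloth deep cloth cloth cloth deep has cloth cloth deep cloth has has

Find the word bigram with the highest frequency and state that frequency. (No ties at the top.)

"cloth deep", 6 times

Bigram frequencies (highest first):
  cloth deep: 6
  deep cloth: 5
  cloth cloth: 3
  cloth has: 2
  has has: 2
  has cloth: 2
  … (2 more, each ≤ 2)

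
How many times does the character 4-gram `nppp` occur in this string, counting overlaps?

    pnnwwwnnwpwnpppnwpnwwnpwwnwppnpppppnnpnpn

2

Sliding a length-4 window over the 41 characters (38 positions):
  position 12–15: nppp
  position 30–33: nppp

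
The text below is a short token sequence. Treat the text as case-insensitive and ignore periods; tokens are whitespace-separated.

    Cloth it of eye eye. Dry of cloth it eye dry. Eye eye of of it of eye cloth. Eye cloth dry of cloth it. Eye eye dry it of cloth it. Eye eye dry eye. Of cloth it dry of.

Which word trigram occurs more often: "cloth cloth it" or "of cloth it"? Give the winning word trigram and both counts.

"of cloth it" (4 vs 0)

"cloth cloth it": 0 occurrences
"of cloth it": 4 occurrences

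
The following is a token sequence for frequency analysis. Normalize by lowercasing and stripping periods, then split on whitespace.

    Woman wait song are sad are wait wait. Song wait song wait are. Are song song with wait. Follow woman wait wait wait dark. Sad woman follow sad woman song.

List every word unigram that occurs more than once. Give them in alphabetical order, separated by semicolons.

Unigram counts meeting the condition (more than once):
  are: 4
  follow: 2
  sad: 3
  song: 6
  wait: 9
  woman: 4

are; follow; sad; song; wait; woman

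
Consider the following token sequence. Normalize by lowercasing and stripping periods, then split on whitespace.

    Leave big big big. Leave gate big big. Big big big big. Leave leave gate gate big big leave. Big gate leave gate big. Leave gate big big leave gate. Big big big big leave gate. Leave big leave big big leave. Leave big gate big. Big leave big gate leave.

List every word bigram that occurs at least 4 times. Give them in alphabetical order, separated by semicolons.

big big; big leave; gate big; leave big; leave gate

Bigram counts meeting the condition (at least 4 times):
  big big: 14
  big leave: 9
  gate big: 6
  leave big: 6
  leave gate: 6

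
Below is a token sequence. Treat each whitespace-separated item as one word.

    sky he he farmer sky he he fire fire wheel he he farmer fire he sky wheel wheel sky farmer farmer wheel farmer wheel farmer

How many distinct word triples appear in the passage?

25 tokens → 23 trigram windows in total.
Repeated trigrams (each contributes count−1 duplicates):
  farmer wheel farmer: 2
  he he farmer: 2
  sky he he: 2
3 duplicate windows → 23 − 3 = 20 distinct.

20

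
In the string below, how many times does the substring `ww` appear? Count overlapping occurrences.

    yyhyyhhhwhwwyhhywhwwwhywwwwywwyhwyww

8

Sliding a length-2 window over the 36 characters (35 positions):
  position 11–12: ww
  position 19–20: ww
  position 20–21: ww
  position 24–25: ww
  position 25–26: ww
  position 26–27: ww
  position 29–30: ww
  position 35–36: ww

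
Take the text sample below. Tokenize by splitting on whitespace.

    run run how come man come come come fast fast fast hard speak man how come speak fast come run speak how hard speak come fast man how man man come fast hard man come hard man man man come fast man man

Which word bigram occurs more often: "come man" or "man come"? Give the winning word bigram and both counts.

"man come" (4 vs 1)

"come man": 1 occurrence
"man come": 4 occurrences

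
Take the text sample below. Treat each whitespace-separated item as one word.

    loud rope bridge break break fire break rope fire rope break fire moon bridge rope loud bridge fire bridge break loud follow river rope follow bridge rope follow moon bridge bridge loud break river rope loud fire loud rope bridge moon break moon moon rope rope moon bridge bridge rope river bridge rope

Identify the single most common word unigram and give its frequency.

Unigram frequencies (highest first):
  rope: 12
  bridge: 11
  break: 7
  loud: 6
  moon: 6
  fire: 5
  … (2 more, each ≤ 3)

"rope", 12 times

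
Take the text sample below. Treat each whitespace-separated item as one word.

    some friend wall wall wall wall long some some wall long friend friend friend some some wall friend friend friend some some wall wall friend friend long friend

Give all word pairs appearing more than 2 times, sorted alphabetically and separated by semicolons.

friend friend; some some; some wall; wall wall

Bigram counts meeting the condition (more than 2 times):
  friend friend: 5
  some some: 3
  some wall: 3
  wall wall: 4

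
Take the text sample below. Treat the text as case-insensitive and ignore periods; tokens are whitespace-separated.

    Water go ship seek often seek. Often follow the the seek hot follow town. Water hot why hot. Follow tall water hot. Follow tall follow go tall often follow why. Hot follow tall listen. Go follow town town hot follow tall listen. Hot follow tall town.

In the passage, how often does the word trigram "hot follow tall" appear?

5

Scanning the 44 overlapping trigram windows for "hot follow tall":
  position 18–20: hot follow tall
  position 22–24: hot follow tall
  position 31–33: hot follow tall
  position 39–41: hot follow tall
  position 43–45: hot follow tall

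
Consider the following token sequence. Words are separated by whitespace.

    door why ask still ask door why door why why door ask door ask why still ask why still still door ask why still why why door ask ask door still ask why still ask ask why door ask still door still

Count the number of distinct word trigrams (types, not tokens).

42 tokens → 40 trigram windows in total.
Repeated trigrams (each contributes count−1 duplicates):
  ask why still: 4
  why door ask: 3
  door ask why: 2
  still ask why: 2
  why still ask: 2
  why why door: 2
9 duplicate windows → 40 − 9 = 31 distinct.

31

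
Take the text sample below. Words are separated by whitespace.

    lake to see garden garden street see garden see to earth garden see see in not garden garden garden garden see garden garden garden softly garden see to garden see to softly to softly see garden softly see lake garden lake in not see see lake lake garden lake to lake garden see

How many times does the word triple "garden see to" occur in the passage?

Scanning the 51 overlapping trigram windows for "garden see to":
  position 8–10: garden see to
  position 26–28: garden see to
  position 29–31: garden see to

3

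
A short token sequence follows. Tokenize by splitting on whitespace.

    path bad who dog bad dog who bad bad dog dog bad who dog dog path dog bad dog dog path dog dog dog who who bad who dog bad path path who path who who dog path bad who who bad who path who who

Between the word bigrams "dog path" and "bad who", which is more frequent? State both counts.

"dog path": 3 occurrences
"bad who": 5 occurrences

"bad who" (5 vs 3)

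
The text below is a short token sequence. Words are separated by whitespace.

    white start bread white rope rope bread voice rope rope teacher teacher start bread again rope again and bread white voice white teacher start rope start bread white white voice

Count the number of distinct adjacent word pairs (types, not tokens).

30 tokens → 29 bigram windows in total.
Repeated bigrams (each contributes count−1 duplicates):
  bread white: 3
  start bread: 3
  rope rope: 2
  teacher start: 2
  white voice: 2
7 duplicate windows → 29 − 7 = 22 distinct.

22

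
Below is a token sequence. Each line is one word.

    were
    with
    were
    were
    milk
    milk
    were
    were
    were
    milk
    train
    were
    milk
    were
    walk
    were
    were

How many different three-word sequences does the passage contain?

17 tokens → 15 trigram windows in total.
Repeated trigrams (each contributes count−1 duplicates):
  were were milk: 2
1 duplicate windows → 15 − 1 = 14 distinct.

14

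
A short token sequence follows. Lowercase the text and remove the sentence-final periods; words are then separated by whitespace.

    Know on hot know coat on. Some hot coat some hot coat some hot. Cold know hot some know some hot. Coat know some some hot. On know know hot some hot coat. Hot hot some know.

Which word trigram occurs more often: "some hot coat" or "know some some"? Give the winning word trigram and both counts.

"some hot coat": 4 occurrences
"know some some": 1 occurrence

"some hot coat" (4 vs 1)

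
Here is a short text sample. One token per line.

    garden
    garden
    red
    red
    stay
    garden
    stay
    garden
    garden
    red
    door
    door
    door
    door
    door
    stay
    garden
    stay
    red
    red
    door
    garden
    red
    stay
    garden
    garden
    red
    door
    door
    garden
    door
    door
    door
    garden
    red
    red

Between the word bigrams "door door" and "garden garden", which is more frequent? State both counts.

"door door" (7 vs 3)

"door door": 7 occurrences
"garden garden": 3 occurrences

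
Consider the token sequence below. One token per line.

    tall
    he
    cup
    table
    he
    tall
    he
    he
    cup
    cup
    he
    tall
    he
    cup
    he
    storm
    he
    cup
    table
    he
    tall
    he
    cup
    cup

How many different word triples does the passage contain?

14

24 tokens → 22 trigram windows in total.
Repeated trigrams (each contributes count−1 duplicates):
  he tall he: 3
  tall he cup: 3
  cup table he: 2
  he cup cup: 2
  he cup table: 2
  table he tall: 2
8 duplicate windows → 22 − 8 = 14 distinct.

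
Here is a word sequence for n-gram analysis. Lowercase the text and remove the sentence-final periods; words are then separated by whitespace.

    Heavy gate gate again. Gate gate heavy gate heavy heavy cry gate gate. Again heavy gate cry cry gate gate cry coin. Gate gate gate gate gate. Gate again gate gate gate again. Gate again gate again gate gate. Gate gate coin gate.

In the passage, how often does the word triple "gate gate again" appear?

Scanning the 41 overlapping trigram windows for "gate gate again":
  position 2–4: gate gate again
  position 12–14: gate gate again
  position 27–29: gate gate again
  position 31–33: gate gate again

4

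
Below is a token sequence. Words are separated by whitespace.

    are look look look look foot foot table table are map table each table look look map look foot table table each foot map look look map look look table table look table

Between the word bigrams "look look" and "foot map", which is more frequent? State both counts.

"look look" (6 vs 1)

"look look": 6 occurrences
"foot map": 1 occurrence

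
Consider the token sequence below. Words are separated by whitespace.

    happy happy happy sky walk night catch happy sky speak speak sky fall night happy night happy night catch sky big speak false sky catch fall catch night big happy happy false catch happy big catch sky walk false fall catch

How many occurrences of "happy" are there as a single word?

9

Scanning the 41 tokens for "happy":
  position 1: happy
  position 2: happy
  position 3: happy
  position 8: happy
  position 15: happy
  position 17: happy
  position 30: happy
  position 31: happy
  position 34: happy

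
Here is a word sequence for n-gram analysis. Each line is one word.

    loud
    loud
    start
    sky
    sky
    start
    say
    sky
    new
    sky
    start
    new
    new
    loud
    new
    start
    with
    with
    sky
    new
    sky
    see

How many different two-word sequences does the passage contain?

18

22 tokens → 21 bigram windows in total.
Repeated bigrams (each contributes count−1 duplicates):
  new sky: 2
  sky new: 2
  sky start: 2
3 duplicate windows → 21 − 3 = 18 distinct.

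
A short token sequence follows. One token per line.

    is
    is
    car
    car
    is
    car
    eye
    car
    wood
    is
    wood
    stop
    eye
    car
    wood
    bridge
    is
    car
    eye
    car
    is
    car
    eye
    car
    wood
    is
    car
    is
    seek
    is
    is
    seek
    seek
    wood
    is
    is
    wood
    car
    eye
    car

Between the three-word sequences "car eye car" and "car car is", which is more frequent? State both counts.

"car eye car" (4 vs 1)

"car eye car": 4 occurrences
"car car is": 1 occurrence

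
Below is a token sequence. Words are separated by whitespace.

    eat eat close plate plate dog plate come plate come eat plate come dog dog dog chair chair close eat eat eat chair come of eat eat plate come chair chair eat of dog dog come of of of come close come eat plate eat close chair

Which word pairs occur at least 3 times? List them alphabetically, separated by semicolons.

dog dog; eat eat; eat plate; plate come

Bigram counts meeting the condition (at least 3 times):
  dog dog: 3
  eat eat: 4
  eat plate: 3
  plate come: 4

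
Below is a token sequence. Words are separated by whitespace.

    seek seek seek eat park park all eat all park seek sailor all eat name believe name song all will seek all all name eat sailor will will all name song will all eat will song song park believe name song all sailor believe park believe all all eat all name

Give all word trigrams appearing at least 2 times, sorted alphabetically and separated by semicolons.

Trigram counts meeting the condition (at least 2 times):
  all eat all: 2
  believe name song: 2
  name song all: 2

all eat all; believe name song; name song all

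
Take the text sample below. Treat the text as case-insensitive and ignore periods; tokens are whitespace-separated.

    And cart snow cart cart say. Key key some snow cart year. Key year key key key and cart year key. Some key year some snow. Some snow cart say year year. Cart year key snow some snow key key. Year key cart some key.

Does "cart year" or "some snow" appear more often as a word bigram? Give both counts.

"cart year": 3 occurrences
"some snow": 4 occurrences

"some snow" (4 vs 3)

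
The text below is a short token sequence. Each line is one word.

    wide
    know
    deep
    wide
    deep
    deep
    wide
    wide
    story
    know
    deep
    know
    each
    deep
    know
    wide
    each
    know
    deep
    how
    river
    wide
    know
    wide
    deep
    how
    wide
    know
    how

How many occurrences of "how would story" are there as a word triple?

0

Scanning the 27 overlapping trigram windows for "how would story":
  (none found)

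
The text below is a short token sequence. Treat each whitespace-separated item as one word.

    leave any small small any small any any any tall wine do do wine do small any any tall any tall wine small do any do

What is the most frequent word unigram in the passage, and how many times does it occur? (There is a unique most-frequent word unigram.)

"any", 9 times

Unigram frequencies (highest first):
  any: 9
  small: 5
  do: 5
  tall: 3
  wine: 3
  leave: 1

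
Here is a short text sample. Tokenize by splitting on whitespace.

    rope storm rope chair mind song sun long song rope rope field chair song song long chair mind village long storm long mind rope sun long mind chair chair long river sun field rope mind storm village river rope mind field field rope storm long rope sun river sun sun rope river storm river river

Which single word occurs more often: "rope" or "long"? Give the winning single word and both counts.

"rope" (10 vs 7)

"rope": 10 occurrences
"long": 7 occurrences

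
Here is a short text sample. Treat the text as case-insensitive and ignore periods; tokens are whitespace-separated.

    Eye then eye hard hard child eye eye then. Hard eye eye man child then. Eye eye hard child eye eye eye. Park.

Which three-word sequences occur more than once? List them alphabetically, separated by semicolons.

Trigram counts meeting the condition (more than once):
  child eye eye: 2
  hard child eye: 2

child eye eye; hard child eye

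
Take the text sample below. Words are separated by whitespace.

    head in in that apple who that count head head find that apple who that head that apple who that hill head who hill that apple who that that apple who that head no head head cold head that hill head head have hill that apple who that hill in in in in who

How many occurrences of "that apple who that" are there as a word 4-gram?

Scanning the 51 overlapping 4-gram windows for "that apple who that":
  position 4–7: that apple who that
  position 12–15: that apple who that
  position 17–20: that apple who that
  position 25–28: that apple who that
  position 29–32: that apple who that
  position 45–48: that apple who that

6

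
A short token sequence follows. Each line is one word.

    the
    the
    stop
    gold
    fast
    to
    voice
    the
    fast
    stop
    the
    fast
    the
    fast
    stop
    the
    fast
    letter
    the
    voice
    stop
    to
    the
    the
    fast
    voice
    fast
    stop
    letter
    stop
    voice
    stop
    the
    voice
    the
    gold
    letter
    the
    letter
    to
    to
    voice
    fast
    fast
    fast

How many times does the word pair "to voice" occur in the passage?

Scanning the 44 overlapping bigram windows for "to voice":
  position 6–7: to voice
  position 41–42: to voice

2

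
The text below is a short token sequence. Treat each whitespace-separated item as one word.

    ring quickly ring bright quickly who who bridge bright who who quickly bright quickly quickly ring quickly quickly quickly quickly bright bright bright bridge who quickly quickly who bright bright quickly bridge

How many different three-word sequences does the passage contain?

29

32 tokens → 30 trigram windows in total.
Repeated trigrams (each contributes count−1 duplicates):
  quickly quickly quickly: 2
1 duplicate windows → 30 − 1 = 29 distinct.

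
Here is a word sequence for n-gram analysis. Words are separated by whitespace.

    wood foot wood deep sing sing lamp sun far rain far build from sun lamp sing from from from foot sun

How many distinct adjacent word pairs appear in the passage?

21 tokens → 20 bigram windows in total.
Repeated bigrams (each contributes count−1 duplicates):
  from from: 2
1 duplicate windows → 20 − 1 = 19 distinct.

19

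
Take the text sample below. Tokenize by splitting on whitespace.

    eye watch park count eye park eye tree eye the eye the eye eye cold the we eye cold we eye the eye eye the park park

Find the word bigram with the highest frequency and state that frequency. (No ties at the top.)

Bigram frequencies (highest first):
  eye the: 4
  the eye: 3
  eye eye: 2
  eye cold: 2
  we eye: 2
  eye watch: 1
  … (12 more, each ≤ 1)

"eye the", 4 times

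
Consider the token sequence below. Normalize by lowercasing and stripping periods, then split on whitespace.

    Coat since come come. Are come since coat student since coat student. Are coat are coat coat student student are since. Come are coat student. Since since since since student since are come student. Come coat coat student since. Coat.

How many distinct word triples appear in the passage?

32

40 tokens → 38 trigram windows in total.
Repeated trigrams (each contributes count−1 duplicates):
  coat student since: 3
  coat coat student: 2
  since coat student: 2
  since since since: 2
  student since coat: 2
6 duplicate windows → 38 − 6 = 32 distinct.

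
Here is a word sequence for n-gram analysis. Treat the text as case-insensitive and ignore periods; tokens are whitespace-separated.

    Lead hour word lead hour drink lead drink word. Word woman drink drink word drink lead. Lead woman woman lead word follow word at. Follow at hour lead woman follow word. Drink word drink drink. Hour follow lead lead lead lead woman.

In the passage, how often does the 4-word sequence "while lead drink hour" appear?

Scanning the 39 overlapping 4-gram windows for "while lead drink hour":
  (none found)

0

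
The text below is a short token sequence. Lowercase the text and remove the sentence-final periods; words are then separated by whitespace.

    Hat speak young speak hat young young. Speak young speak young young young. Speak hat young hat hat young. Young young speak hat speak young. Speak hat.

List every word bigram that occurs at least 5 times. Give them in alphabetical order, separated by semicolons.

Bigram counts meeting the condition (at least 5 times):
  young speak: 6
  young young: 5

young speak; young young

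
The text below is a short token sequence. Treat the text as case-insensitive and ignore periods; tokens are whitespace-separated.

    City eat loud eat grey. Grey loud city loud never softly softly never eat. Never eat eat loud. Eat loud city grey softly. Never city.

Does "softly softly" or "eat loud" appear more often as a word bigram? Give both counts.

"eat loud" (3 vs 1)

"softly softly": 1 occurrence
"eat loud": 3 occurrences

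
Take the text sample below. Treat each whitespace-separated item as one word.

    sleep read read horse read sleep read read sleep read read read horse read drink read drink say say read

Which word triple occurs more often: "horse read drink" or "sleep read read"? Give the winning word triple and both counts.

"horse read drink": 1 occurrence
"sleep read read": 3 occurrences

"sleep read read" (3 vs 1)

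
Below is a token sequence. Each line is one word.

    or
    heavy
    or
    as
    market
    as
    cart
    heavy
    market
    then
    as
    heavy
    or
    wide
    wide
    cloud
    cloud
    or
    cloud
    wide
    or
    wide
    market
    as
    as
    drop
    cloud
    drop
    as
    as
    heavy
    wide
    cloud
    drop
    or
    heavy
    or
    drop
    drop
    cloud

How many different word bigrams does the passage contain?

40 tokens → 39 bigram windows in total.
Repeated bigrams (each contributes count−1 duplicates):
  heavy or: 3
  as as: 2
  as heavy: 2
  cloud drop: 2
  drop cloud: 2
  market as: 2
  or heavy: 2
  or wide: 2
  … (1 more repeated)
10 duplicate windows → 39 − 10 = 29 distinct.

29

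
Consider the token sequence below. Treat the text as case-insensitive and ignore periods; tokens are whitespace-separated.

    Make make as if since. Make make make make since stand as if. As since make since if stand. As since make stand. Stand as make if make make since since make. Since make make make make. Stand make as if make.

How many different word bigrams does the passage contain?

19

42 tokens → 41 bigram windows in total.
Repeated bigrams (each contributes count−1 duplicates):
  make make: 8
  since make: 5
  make since: 4
  as if: 3
  stand as: 3
  as since: 2
  if make: 2
  make as: 2
  … (1 more repeated)
22 duplicate windows → 41 − 22 = 19 distinct.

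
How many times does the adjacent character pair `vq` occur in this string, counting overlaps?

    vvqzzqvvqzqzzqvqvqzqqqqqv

Sliding a length-2 window over the 25 characters (24 positions):
  position 2–3: vq
  position 8–9: vq
  position 15–16: vq
  position 17–18: vq

4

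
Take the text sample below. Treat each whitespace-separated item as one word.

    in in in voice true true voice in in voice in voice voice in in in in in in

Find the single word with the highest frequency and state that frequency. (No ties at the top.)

Unigram frequencies (highest first):
  in: 12
  voice: 5
  true: 2

"in", 12 times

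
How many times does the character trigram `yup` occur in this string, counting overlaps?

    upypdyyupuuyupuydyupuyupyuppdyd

Sliding a length-3 window over the 31 characters (29 positions):
  position 7–9: yup
  position 12–14: yup
  position 18–20: yup
  position 22–24: yup
  position 25–27: yup

5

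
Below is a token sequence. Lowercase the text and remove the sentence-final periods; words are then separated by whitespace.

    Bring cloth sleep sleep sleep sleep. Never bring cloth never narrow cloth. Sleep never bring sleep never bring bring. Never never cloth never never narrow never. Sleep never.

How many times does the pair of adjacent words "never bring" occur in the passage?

3

Scanning the 27 overlapping bigram windows for "never bring":
  position 7–8: never bring
  position 14–15: never bring
  position 17–18: never bring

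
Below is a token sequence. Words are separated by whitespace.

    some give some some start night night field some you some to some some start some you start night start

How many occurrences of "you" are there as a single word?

Scanning the 20 tokens for "you":
  position 10: you
  position 17: you

2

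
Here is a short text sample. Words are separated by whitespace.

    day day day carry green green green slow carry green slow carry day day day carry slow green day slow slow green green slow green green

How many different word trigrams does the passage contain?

19

26 tokens → 24 trigram windows in total.
Repeated trigrams (each contributes count−1 duplicates):
  day day carry: 2
  day day day: 2
  green green slow: 2
  green slow carry: 2
  slow green green: 2
5 duplicate windows → 24 − 5 = 19 distinct.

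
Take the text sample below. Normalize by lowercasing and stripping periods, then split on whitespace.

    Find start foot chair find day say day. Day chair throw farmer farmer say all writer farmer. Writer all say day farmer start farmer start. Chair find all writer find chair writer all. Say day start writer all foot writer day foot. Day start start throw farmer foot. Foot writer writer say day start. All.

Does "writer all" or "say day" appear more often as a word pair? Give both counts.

"writer all": 3 occurrences
"say day": 4 occurrences

"say day" (4 vs 3)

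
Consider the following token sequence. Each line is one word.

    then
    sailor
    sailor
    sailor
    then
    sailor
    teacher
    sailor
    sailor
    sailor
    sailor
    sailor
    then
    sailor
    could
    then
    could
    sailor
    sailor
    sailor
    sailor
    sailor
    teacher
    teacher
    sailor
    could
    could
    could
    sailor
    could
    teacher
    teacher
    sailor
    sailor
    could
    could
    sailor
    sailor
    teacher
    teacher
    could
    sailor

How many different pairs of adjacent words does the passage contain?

13

42 tokens → 41 bigram windows in total.
Repeated bigrams (each contributes count−1 duplicates):
  sailor sailor: 12
  could sailor: 4
  sailor could: 4
  could could: 3
  sailor teacher: 3
  teacher sailor: 3
  teacher teacher: 3
  then sailor: 3
  … (1 more repeated)
28 duplicate windows → 41 − 28 = 13 distinct.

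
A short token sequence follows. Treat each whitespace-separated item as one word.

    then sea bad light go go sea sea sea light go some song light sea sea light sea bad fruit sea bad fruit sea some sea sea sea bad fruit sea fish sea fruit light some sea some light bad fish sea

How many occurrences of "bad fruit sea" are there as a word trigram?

3

Scanning the 40 overlapping trigram windows for "bad fruit sea":
  position 19–21: bad fruit sea
  position 22–24: bad fruit sea
  position 29–31: bad fruit sea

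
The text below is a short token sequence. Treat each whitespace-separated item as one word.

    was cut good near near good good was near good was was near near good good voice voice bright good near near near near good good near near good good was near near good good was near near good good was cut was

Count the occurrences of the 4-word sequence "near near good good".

6

Scanning the 40 overlapping 4-gram windows for "near near good good":
  position 4–7: near near good good
  position 13–16: near near good good
  position 23–26: near near good good
  position 27–30: near near good good
  position 32–35: near near good good
  position 37–40: near near good good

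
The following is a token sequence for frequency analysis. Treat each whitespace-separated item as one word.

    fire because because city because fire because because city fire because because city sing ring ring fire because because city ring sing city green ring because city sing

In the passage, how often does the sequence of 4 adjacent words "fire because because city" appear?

Scanning the 25 overlapping 4-gram windows for "fire because because city":
  position 1–4: fire because because city
  position 6–9: fire because because city
  position 10–13: fire because because city
  position 17–20: fire because because city

4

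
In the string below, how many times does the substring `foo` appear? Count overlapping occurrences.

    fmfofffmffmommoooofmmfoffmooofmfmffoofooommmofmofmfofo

2

Sliding a length-3 window over the 54 characters (52 positions):
  position 35–37: foo
  position 38–40: foo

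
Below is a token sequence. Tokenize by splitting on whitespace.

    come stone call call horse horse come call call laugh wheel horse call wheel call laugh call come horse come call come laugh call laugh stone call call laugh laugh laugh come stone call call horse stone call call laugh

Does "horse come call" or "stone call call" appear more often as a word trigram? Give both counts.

"horse come call": 2 occurrences
"stone call call": 4 occurrences

"stone call call" (4 vs 2)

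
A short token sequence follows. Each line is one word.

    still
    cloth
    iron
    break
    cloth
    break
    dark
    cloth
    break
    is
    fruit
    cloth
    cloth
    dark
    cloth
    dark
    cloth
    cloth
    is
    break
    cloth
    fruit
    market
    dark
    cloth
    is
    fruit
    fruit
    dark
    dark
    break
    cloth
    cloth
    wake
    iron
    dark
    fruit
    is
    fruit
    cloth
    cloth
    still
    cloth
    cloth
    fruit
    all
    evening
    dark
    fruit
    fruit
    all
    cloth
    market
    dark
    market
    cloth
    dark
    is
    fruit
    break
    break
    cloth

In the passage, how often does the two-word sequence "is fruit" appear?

Scanning the 61 overlapping bigram windows for "is fruit":
  position 10–11: is fruit
  position 26–27: is fruit
  position 38–39: is fruit
  position 58–59: is fruit

4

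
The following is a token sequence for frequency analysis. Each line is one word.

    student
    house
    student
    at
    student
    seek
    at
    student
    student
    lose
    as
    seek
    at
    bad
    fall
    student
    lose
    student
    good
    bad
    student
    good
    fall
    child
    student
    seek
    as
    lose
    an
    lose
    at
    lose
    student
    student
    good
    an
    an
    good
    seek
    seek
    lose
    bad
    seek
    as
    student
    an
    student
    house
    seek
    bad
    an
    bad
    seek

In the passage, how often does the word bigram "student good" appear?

3

Scanning the 52 overlapping bigram windows for "student good":
  position 18–19: student good
  position 21–22: student good
  position 34–35: student good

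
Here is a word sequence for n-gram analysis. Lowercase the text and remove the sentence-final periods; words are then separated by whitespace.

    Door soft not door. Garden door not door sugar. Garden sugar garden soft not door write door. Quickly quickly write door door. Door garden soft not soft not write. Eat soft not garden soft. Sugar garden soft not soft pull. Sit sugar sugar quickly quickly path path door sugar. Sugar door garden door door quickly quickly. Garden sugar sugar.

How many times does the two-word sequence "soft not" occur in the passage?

Scanning the 58 overlapping bigram windows for "soft not":
  position 2–3: soft not
  position 13–14: soft not
  position 25–26: soft not
  position 27–28: soft not
  position 31–32: soft not
  position 37–38: soft not

6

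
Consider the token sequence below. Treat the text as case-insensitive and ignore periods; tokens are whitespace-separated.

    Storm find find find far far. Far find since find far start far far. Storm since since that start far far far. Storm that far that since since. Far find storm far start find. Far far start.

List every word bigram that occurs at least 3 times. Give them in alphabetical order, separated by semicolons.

Bigram counts meeting the condition (at least 3 times):
  far far: 6
  far start: 3
  find far: 3

far far; far start; find far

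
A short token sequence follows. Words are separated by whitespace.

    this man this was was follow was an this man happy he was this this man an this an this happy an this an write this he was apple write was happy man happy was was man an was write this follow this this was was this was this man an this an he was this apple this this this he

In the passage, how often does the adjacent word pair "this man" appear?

4

Scanning the 60 overlapping bigram windows for "this man":
  position 1–2: this man
  position 9–10: this man
  position 15–16: this man
  position 49–50: this man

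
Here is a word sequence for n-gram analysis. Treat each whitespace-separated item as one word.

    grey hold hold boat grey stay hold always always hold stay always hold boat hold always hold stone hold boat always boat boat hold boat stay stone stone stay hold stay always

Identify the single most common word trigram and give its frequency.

Trigram frequencies (highest first):
  hold stay always: 2
  grey hold hold: 1
  hold hold boat: 1
  hold boat grey: 1
  boat grey stay: 1
  grey stay hold: 1
  … (23 more, each ≤ 1)

"hold stay always", 2 times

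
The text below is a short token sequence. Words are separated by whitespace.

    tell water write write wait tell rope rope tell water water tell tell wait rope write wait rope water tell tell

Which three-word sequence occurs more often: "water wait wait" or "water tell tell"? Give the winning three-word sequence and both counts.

"water wait wait": 0 occurrences
"water tell tell": 2 occurrences

"water tell tell" (2 vs 0)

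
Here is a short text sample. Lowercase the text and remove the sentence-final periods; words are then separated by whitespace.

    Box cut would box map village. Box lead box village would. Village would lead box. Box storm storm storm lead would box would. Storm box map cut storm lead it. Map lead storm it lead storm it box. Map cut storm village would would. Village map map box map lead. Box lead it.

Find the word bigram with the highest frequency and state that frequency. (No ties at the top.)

Bigram frequencies (highest first):
  box map: 4
  lead box: 3
  village would: 3
  would box: 2
  box lead: 2
  would village: 2
  … (28 more, each ≤ 2)

"box map", 4 times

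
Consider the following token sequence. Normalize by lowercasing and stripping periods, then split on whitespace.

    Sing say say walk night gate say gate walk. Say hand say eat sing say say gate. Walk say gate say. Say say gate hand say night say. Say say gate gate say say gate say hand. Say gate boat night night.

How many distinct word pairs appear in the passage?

42 tokens → 41 bigram windows in total.
Repeated bigrams (each contributes count−1 duplicates):
  say gate: 7
  say say: 7
  gate say: 4
  hand say: 3
  gate walk: 2
  say hand: 2
  sing say: 2
  walk say: 2
21 duplicate windows → 41 − 21 = 20 distinct.

20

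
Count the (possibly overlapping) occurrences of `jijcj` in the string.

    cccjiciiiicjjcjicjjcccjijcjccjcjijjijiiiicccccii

Sliding a length-5 window over the 48 characters (44 positions):
  position 23–27: jijcj

1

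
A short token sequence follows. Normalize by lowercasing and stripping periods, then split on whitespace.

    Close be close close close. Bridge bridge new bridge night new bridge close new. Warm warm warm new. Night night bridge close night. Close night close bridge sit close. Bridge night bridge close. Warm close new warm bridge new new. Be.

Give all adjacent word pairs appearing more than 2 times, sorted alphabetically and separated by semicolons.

bridge close; close bridge

Bigram counts meeting the condition (more than 2 times):
  bridge close: 3
  close bridge: 3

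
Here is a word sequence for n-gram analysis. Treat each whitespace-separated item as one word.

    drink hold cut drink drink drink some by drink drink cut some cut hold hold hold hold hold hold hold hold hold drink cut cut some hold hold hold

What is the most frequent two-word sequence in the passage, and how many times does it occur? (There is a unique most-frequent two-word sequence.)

Bigram frequencies (highest first):
  hold hold: 10
  drink drink: 3
  drink cut: 2
  cut some: 2
  drink hold: 1
  hold cut: 1
  … (9 more, each ≤ 1)

"hold hold", 10 times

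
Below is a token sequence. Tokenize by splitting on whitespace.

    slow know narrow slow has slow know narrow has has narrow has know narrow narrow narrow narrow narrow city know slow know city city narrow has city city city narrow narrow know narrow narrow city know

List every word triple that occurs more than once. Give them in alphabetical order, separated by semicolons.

city city narrow; know narrow narrow; narrow city know; narrow narrow city; narrow narrow narrow; slow know narrow

Trigram counts meeting the condition (more than once):
  city city narrow: 2
  know narrow narrow: 2
  narrow city know: 2
  narrow narrow city: 2
  narrow narrow narrow: 3
  slow know narrow: 2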